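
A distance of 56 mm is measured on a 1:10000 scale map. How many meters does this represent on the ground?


ground = 56 mm * 10000 / 1000 = 560.0 m

560.0 m


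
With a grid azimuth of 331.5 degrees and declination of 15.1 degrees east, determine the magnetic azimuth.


magnetic azimuth = grid azimuth - declination (east +ve)
mag_az = 331.5 - 15.1 = 316.4 degrees

316.4 degrees


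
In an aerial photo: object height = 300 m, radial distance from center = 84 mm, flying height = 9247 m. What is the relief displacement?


d = h * r / H = 300 * 84 / 9247 = 2.73 mm

2.73 mm


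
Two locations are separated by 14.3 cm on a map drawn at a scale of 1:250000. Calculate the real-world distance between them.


ground = 14.3 cm * 250000 / 100 = 35750.0 m = 35.75 km

35.75 km


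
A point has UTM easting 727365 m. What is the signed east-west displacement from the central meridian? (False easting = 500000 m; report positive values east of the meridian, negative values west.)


displacement = 727365 - 500000 = 227365 m

227365 m


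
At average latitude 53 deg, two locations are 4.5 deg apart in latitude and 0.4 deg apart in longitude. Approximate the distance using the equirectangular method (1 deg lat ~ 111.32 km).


dlat_km = 4.5 * 111.32 = 500.94
dlon_km = 0.4 * 111.32 * cos(53) ≈ 26.798
dist = sqrt(500.94^2 + 26.798^2) ≈ 501.7 km

501.7 km


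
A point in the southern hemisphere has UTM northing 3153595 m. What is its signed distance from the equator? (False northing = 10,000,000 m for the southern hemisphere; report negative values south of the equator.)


For southern: actual = 3153595 - 10000000 = -6846405 m

-6846405 m


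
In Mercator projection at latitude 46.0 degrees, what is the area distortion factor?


area_distortion = 1/cos^2(46.0) = 2.072

2.072


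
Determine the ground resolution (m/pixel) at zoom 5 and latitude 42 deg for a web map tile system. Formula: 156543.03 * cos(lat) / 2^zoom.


res = 156543.03 * cos(42) / 2^5 = 156543.03 * 0.74314483 / 32 = 3635.44 m/pixel

3635.44 m/pixel


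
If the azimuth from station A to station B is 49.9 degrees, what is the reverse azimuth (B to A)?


back azimuth = (49.9 + 180) mod 360 = 229.9 degrees

229.9 degrees


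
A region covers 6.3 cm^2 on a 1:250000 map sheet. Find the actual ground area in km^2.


ground_area = 6.3 * (250000/100)^2 = 39375000.0 m^2 = 39.375 km^2

39.375 km^2


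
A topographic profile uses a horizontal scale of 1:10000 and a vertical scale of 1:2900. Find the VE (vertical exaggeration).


VE = horizontal_scale / vertical_scale = 10000 / 2900 ≈ 3.4

3.4x


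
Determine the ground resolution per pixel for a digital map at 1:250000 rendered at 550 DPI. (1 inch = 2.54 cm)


pixel_cm = 2.54 / 550 ≈ 0.004618 cm
ground = pixel_cm * 250000 / 100 = 2.54 * 250000 / (550 * 100) = 635000 / 55000 ≈ 11.55 m

11.55 m


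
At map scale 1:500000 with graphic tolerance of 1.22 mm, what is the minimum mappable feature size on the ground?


ground = 1.22 mm * 500000 / 1000 = 610.0 m

610.0 m


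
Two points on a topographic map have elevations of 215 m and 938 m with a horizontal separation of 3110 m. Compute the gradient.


gradient = (938 - 215) / 3110 = 723 / 3110 = 0.2325

0.2325


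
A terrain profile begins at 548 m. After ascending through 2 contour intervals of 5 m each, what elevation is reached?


elevation = 548 + 2 * 5 = 558 m

558 m


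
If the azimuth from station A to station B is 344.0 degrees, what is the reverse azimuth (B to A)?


back azimuth = (344.0 + 180) mod 360 = 164.0 degrees

164.0 degrees


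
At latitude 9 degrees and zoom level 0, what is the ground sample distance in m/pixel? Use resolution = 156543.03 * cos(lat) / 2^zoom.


res = 156543.03 * cos(9) / 2^0 = 156543.03 * 0.98768834 / 1 = 154615.73 m/pixel

154615.73 m/pixel


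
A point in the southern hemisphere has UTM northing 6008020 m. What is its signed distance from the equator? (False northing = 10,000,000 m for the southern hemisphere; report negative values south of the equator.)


For southern: actual = 6008020 - 10000000 = -3991980 m

-3991980 m


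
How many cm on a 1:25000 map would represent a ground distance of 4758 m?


map_cm = 4758 * 100 / 25000 = 19.032 cm ≈ 19.03 cm

19.03 cm


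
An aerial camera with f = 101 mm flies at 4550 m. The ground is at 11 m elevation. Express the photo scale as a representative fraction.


scale = f / (H - h) = 101 mm / 4539 m = 101 / 4539000 = 1:44941

1:44941


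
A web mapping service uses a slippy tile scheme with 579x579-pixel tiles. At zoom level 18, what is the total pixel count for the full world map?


tiles per axis = 2^18 = 262144
total tiles = 262144^2 = 68719476736
pixels per axis = 262144 * 579 = 151781376
total pixels = 151781376^2 = 23037586100453376

23037586100453376 pixels


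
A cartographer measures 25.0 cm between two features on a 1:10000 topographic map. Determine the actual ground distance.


ground = 25.0 cm * 10000 / 100 = 2500.0 m = 2.5 km

2.5 km


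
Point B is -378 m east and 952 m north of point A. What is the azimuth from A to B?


az = atan2(-378, 952) = -21.7 deg
adjusted to 0-360: 338.3 degrees

338.3 degrees


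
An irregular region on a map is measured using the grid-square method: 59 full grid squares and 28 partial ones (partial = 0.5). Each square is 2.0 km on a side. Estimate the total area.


effective squares = 59 + 28 * 0.5 = 73.0
area = 73.0 * 4.0 = 292.0 km^2

292.0 km^2


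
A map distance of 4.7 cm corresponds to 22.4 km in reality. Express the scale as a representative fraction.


ground = 22.4 km = 2240000 cm; RF denominator = ground / map = 2240000 / 4.7 ≈ 476596; RF = 1:476596

1:476596


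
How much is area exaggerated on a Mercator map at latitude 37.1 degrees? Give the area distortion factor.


area_distortion = 1/cos^2(37.1) = 1.572

1.572


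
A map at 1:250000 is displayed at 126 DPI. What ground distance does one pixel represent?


pixel_cm = 2.54 / 126 ≈ 0.020159 cm
ground = pixel_cm * 250000 / 100 = 2.54 * 250000 / (126 * 100) = 635000 / 12600 ≈ 50.4 m

50.4 m


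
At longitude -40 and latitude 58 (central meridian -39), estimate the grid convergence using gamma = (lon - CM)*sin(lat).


gamma = (-40 - -39) * sin(58) = -1 * 0.848048 = -0.848 degrees

-0.848 degrees


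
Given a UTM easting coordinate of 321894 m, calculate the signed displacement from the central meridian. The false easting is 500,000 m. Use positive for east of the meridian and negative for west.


displacement = 321894 - 500000 = -178106 m

-178106 m


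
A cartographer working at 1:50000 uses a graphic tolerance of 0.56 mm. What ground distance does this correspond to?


ground = 0.56 mm * 50000 / 1000 = 28.0 m

28.0 m


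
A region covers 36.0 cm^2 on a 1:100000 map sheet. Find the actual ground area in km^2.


ground_area = 36.0 * (100000/100)^2 = 36000000.0 m^2 = 36.0 km^2

36.0 km^2


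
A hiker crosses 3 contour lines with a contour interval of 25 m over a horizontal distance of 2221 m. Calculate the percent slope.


elevation change = 3 * 25 = 75 m
slope = 75 / 2221 * 100 = 3.4%

3.4%


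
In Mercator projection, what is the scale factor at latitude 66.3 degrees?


SF = 1 / cos(66.3) = 1 / 0.401948 = 2.488

2.488


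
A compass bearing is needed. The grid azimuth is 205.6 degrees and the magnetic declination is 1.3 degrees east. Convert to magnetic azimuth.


magnetic azimuth = grid azimuth - declination (east +ve)
mag_az = 205.6 - 1.3 = 204.3 degrees

204.3 degrees


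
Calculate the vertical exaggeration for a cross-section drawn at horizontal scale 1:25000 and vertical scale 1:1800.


VE = horizontal_scale / vertical_scale = 25000 / 1800 ≈ 13.9

13.9x


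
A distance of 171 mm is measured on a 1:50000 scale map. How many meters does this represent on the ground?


ground = 171 mm * 50000 / 1000 = 8550.0 m

8550.0 m


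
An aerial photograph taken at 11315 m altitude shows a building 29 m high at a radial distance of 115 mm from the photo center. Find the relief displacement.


d = h * r / H = 29 * 115 / 11315 = 0.29 mm

0.29 mm


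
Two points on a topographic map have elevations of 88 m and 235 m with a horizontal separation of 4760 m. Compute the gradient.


gradient = (235 - 88) / 4760 = 147 / 4760 = 0.0309

0.0309


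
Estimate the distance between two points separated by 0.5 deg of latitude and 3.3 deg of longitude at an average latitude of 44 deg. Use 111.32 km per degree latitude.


dlat_km = 0.5 * 111.32 = 55.66
dlon_km = 3.3 * 111.32 * cos(44) ≈ 264.254
dist = sqrt(55.66^2 + 264.254^2) ≈ 270.1 km

270.1 km


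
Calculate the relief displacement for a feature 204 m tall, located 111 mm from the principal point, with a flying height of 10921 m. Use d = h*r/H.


d = h * r / H = 204 * 111 / 10921 = 2.07 mm

2.07 mm


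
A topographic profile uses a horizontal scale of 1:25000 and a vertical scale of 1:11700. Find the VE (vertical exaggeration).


VE = horizontal_scale / vertical_scale = 25000 / 11700 ≈ 2.1

2.1x


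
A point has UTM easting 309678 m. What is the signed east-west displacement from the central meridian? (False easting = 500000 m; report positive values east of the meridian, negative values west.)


displacement = 309678 - 500000 = -190322 m

-190322 m


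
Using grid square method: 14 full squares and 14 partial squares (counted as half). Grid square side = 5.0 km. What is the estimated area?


effective squares = 14 + 14 * 0.5 = 21.0
area = 21.0 * 25.0 = 525.0 km^2

525.0 km^2


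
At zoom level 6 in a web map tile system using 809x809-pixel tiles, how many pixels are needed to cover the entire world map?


tiles per axis = 2^6 = 64
total tiles = 64^2 = 4096
pixels per axis = 64 * 809 = 51776
total pixels = 51776^2 = 2680754176

2680754176 pixels


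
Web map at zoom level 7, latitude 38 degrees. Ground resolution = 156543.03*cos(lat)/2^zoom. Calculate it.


res = 156543.03 * cos(38) / 2^7 = 156543.03 * 0.78801075 / 128 = 963.73 m/pixel

963.73 m/pixel


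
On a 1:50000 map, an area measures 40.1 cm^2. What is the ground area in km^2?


ground_area = 40.1 * (50000/100)^2 = 10025000.0 m^2 = 10.025 km^2

10.025 km^2


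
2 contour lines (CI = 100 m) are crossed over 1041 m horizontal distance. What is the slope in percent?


elevation change = 2 * 100 = 200 m
slope = 200 / 1041 * 100 = 19.2%

19.2%


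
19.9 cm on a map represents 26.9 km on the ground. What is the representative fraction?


ground = 26.9 km = 2690000 cm; RF denominator = ground / map = 2690000 / 19.9 ≈ 135176; RF = 1:135176

1:135176


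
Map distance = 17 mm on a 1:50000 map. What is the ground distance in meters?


ground = 17 mm * 50000 / 1000 = 850.0 m

850.0 m


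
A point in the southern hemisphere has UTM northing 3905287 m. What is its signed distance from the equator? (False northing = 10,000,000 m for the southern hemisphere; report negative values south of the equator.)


For southern: actual = 3905287 - 10000000 = -6094713 m

-6094713 m


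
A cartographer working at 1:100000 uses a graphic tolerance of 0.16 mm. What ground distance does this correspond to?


ground = 0.16 mm * 100000 / 1000 = 16.0 m

16.0 m


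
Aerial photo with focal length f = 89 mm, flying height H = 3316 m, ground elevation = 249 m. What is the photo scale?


scale = f / (H - h) = 89 mm / 3067 m = 89 / 3067000 = 1:34461

1:34461


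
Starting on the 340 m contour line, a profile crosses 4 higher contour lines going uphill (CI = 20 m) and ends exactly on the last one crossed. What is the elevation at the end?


elevation = 340 + 4 * 20 = 420 m

420 m


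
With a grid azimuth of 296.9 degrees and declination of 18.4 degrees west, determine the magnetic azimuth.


magnetic azimuth = grid azimuth - declination (east +ve)
mag_az = 296.9 - -18.4 = 315.3 degrees

315.3 degrees


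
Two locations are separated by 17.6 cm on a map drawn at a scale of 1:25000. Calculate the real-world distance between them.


ground = 17.6 cm * 25000 / 100 = 4400.0 m = 4.4 km

4.4 km


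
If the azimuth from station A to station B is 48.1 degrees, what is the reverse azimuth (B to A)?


back azimuth = (48.1 + 180) mod 360 = 228.1 degrees

228.1 degrees


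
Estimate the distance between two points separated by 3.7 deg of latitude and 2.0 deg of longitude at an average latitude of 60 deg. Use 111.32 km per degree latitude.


dlat_km = 3.7 * 111.32 = 411.884
dlon_km = 2.0 * 111.32 * cos(60) ≈ 111.32
dist = sqrt(411.884^2 + 111.32^2) ≈ 426.7 km

426.7 km


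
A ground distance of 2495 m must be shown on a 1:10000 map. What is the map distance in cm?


map_cm = 2495 * 100 / 10000 = 24.95 cm

24.95 cm


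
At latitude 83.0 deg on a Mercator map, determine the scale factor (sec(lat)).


SF = 1 / cos(83.0) = 1 / 0.121869 = 8.206

8.206


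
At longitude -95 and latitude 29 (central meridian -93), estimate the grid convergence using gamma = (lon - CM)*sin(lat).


gamma = (-95 - -93) * sin(29) = -2 * 0.48481 = -0.97 degrees

-0.97 degrees


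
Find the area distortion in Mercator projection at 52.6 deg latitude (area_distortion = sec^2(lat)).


area_distortion = 1/cos^2(52.6) = 2.711

2.711


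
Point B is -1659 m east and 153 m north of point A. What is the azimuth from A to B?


az = atan2(-1659, 153) = -84.7 deg
adjusted to 0-360: 275.3 degrees

275.3 degrees


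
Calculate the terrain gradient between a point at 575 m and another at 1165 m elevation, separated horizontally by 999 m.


gradient = (1165 - 575) / 999 = 590 / 999 = 0.5906

0.5906


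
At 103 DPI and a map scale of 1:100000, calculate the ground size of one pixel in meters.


pixel_cm = 2.54 / 103 ≈ 0.02466 cm
ground = pixel_cm * 100000 / 100 = 2.54 * 100000 / (103 * 100) = 254000 / 10300 ≈ 24.66 m

24.66 m


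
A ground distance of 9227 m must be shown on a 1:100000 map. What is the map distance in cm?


map_cm = 9227 * 100 / 100000 = 9.227 cm ≈ 9.23 cm

9.23 cm


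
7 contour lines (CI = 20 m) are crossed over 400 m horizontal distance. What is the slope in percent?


elevation change = 7 * 20 = 140 m
slope = 140 / 400 * 100 = 35.0%

35.0%


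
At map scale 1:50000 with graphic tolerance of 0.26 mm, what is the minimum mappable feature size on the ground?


ground = 0.26 mm * 50000 / 1000 = 13.0 m

13.0 m


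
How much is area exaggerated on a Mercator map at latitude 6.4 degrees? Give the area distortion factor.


area_distortion = 1/cos^2(6.4) = 1.013

1.013


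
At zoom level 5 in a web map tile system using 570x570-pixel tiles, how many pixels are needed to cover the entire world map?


tiles per axis = 2^5 = 32
total tiles = 32^2 = 1024
pixels per axis = 32 * 570 = 18240
total pixels = 18240^2 = 332697600

332697600 pixels


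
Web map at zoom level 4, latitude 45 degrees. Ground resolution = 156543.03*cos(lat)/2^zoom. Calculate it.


res = 156543.03 * cos(45) / 2^4 = 156543.03 * 0.70710678 / 16 = 6918.29 m/pixel

6918.29 m/pixel


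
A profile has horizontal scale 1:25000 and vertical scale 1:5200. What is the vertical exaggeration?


VE = horizontal_scale / vertical_scale = 25000 / 5200 ≈ 4.8

4.8x


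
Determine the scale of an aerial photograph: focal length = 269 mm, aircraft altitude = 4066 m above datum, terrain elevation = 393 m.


scale = f / (H - h) = 269 mm / 3673 m = 269 / 3673000 = 1:13654

1:13654


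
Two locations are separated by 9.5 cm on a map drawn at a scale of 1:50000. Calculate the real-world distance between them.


ground = 9.5 cm * 50000 / 100 = 4750.0 m = 4.75 km

4.75 km


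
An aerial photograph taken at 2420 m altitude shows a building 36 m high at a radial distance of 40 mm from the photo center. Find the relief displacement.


d = h * r / H = 36 * 40 / 2420 = 0.6 mm

0.6 mm


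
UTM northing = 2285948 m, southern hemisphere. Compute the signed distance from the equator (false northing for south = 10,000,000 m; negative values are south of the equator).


For southern: actual = 2285948 - 10000000 = -7714052 m

-7714052 m


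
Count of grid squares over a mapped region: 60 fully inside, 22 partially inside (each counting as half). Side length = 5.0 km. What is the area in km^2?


effective squares = 60 + 22 * 0.5 = 71.0
area = 71.0 * 25.0 = 1775.0 km^2

1775.0 km^2


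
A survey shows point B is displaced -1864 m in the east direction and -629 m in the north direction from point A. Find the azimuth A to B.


az = atan2(-1864, -629) = -108.6 deg
adjusted to 0-360: 251.4 degrees

251.4 degrees


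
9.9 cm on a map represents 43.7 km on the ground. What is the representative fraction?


ground = 43.7 km = 4370000 cm; RF denominator = ground / map = 4370000 / 9.9 ≈ 441414; RF = 1:441414

1:441414


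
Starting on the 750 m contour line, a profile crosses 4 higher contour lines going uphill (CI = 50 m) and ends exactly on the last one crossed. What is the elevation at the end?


elevation = 750 + 4 * 50 = 950 m

950 m


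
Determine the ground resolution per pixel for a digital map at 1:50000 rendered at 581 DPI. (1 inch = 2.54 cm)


pixel_cm = 2.54 / 581 ≈ 0.004372 cm
ground = pixel_cm * 50000 / 100 = 2.54 * 50000 / (581 * 100) = 127000 / 58100 ≈ 2.19 m

2.19 m


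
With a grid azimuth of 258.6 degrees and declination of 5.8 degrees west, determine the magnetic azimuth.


magnetic azimuth = grid azimuth - declination (east +ve)
mag_az = 258.6 - -5.8 = 264.4 degrees

264.4 degrees


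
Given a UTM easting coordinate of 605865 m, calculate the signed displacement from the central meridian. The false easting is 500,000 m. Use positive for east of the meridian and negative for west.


displacement = 605865 - 500000 = 105865 m

105865 m


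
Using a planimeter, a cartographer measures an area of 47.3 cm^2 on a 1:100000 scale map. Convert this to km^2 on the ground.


ground_area = 47.3 * (100000/100)^2 = 47300000.0 m^2 = 47.3 km^2

47.3 km^2


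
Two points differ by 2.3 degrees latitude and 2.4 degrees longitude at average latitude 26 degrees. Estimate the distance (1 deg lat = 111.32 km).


dlat_km = 2.3 * 111.32 = 256.036
dlon_km = 2.4 * 111.32 * cos(26) ≈ 240.129
dist = sqrt(256.036^2 + 240.129^2) ≈ 351.0 km

351.0 km


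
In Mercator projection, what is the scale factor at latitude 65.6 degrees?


SF = 1 / cos(65.6) = 1 / 0.413104 = 2.421

2.421


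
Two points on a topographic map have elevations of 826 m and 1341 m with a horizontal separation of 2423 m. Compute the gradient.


gradient = (1341 - 826) / 2423 = 515 / 2423 = 0.2125

0.2125


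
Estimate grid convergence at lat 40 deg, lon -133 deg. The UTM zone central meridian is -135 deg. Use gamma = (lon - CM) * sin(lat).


gamma = (-133 - -135) * sin(40) = 2 * 0.642788 = 1.286 degrees

1.286 degrees


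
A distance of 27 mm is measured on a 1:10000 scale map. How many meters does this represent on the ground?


ground = 27 mm * 10000 / 1000 = 270.0 m

270.0 m


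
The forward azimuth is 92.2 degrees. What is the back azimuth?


back azimuth = (92.2 + 180) mod 360 = 272.2 degrees

272.2 degrees


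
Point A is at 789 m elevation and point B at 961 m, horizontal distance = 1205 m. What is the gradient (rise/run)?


gradient = (961 - 789) / 1205 = 172 / 1205 = 0.1427

0.1427


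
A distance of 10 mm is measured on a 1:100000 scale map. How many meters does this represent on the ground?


ground = 10 mm * 100000 / 1000 = 1000.0 m

1000.0 m


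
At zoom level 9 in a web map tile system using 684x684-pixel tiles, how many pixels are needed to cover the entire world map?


tiles per axis = 2^9 = 512
total tiles = 512^2 = 262144
pixels per axis = 512 * 684 = 350208
total pixels = 350208^2 = 122645643264

122645643264 pixels


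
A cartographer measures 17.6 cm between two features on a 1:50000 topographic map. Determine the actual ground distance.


ground = 17.6 cm * 50000 / 100 = 8800.0 m = 8.8 km

8.8 km


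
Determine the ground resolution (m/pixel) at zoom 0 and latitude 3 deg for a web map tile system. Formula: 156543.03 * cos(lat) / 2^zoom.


res = 156543.03 * cos(3) / 2^0 = 156543.03 * 0.99862953 / 1 = 156328.49 m/pixel

156328.49 m/pixel


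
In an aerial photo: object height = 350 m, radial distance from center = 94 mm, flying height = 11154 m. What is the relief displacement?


d = h * r / H = 350 * 94 / 11154 = 2.95 mm

2.95 mm


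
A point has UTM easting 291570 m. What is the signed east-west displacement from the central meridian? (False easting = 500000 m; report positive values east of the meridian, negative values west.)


displacement = 291570 - 500000 = -208430 m

-208430 m


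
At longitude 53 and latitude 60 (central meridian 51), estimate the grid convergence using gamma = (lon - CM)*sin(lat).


gamma = (53 - 51) * sin(60) = 2 * 0.866025 = 1.732 degrees

1.732 degrees


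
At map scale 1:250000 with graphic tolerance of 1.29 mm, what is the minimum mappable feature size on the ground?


ground = 1.29 mm * 250000 / 1000 = 322.5 m

322.5 m


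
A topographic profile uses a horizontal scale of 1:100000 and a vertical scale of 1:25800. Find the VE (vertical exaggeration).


VE = horizontal_scale / vertical_scale = 100000 / 25800 ≈ 3.9

3.9x


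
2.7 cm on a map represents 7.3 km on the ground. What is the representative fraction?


ground = 7.3 km = 730000 cm; RF denominator = ground / map = 730000 / 2.7 ≈ 270370; RF = 1:270370

1:270370


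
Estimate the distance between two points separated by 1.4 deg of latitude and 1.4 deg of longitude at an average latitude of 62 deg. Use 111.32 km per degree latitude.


dlat_km = 1.4 * 111.32 = 155.848
dlon_km = 1.4 * 111.32 * cos(62) ≈ 73.166
dist = sqrt(155.848^2 + 73.166^2) ≈ 172.2 km

172.2 km


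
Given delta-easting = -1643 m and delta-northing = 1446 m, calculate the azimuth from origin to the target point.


az = atan2(-1643, 1446) = -48.6 deg
adjusted to 0-360: 311.4 degrees

311.4 degrees


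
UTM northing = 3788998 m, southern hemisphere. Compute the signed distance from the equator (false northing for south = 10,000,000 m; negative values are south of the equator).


For southern: actual = 3788998 - 10000000 = -6211002 m

-6211002 m


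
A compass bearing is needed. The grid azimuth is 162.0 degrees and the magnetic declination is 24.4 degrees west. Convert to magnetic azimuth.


magnetic azimuth = grid azimuth - declination (east +ve)
mag_az = 162.0 - -24.4 = 186.4 degrees

186.4 degrees


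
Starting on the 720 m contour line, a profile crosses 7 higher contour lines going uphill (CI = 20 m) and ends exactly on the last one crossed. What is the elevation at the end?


elevation = 720 + 7 * 20 = 860 m

860 m


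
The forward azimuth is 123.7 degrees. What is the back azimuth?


back azimuth = (123.7 + 180) mod 360 = 303.7 degrees

303.7 degrees


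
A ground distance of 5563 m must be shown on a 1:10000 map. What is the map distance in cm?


map_cm = 5563 * 100 / 10000 = 55.63 cm

55.63 cm


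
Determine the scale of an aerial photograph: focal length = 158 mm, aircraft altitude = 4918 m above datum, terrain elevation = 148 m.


scale = f / (H - h) = 158 mm / 4770 m = 158 / 4770000 = 1:30190

1:30190


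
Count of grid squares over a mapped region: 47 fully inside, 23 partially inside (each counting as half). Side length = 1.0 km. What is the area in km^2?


effective squares = 47 + 23 * 0.5 = 58.5
area = 58.5 * 1.0 = 58.5 km^2

58.5 km^2


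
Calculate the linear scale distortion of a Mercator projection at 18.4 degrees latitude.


SF = 1 / cos(18.4) = 1 / 0.948876 = 1.054

1.054


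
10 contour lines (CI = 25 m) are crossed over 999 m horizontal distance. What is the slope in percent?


elevation change = 10 * 25 = 250 m
slope = 250 / 999 * 100 = 25.0%

25.0%


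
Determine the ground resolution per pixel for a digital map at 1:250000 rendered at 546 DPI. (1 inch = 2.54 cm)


pixel_cm = 2.54 / 546 ≈ 0.004652 cm
ground = pixel_cm * 250000 / 100 = 2.54 * 250000 / (546 * 100) = 635000 / 54600 ≈ 11.63 m

11.63 m


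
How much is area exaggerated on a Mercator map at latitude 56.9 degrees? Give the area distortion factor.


area_distortion = 1/cos^2(56.9) = 3.353

3.353


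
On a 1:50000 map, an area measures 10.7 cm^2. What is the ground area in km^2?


ground_area = 10.7 * (50000/100)^2 = 2675000.0 m^2 = 2.675 km^2

2.675 km^2


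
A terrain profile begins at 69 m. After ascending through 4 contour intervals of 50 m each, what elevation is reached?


elevation = 69 + 4 * 50 = 269 m

269 m


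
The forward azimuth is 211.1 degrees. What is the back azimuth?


back azimuth = (211.1 + 180) mod 360 = 31.1 degrees

31.1 degrees


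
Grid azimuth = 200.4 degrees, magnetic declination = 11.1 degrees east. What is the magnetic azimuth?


magnetic azimuth = grid azimuth - declination (east +ve)
mag_az = 200.4 - 11.1 = 189.3 degrees

189.3 degrees


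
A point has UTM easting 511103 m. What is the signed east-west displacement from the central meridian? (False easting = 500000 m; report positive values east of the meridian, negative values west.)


displacement = 511103 - 500000 = 11103 m

11103 m


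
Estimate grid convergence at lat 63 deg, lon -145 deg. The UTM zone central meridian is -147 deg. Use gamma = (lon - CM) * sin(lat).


gamma = (-145 - -147) * sin(63) = 2 * 0.891007 = 1.782 degrees

1.782 degrees


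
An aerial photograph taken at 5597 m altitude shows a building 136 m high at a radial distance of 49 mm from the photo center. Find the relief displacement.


d = h * r / H = 136 * 49 / 5597 = 1.19 mm

1.19 mm


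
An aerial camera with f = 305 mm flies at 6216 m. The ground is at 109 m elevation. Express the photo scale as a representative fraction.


scale = f / (H - h) = 305 mm / 6107 m = 305 / 6107000 = 1:20023

1:20023


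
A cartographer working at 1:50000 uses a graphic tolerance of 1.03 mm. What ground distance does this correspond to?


ground = 1.03 mm * 50000 / 1000 = 51.5 m

51.5 m


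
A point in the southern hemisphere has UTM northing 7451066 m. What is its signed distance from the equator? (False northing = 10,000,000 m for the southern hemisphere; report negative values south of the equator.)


For southern: actual = 7451066 - 10000000 = -2548934 m

-2548934 m


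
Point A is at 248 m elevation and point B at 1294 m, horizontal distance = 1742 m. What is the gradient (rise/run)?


gradient = (1294 - 248) / 1742 = 1046 / 1742 = 0.6005

0.6005


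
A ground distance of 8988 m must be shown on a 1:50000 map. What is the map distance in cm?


map_cm = 8988 * 100 / 50000 = 17.976 cm ≈ 17.98 cm

17.98 cm


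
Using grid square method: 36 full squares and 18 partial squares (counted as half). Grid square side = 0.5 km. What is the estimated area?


effective squares = 36 + 18 * 0.5 = 45.0
area = 45.0 * 0.25 = 11.25 km^2

11.25 km^2


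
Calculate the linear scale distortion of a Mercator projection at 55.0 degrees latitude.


SF = 1 / cos(55.0) = 1 / 0.573576 = 1.743

1.743


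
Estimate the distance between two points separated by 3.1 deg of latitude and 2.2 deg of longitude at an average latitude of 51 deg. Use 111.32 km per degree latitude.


dlat_km = 3.1 * 111.32 = 345.092
dlon_km = 2.2 * 111.32 * cos(51) ≈ 154.123
dist = sqrt(345.092^2 + 154.123^2) ≈ 377.9 km

377.9 km


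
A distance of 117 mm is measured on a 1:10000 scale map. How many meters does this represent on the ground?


ground = 117 mm * 10000 / 1000 = 1170.0 m

1170.0 m


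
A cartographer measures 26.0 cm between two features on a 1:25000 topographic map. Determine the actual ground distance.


ground = 26.0 cm * 25000 / 100 = 6500.0 m = 6.5 km

6.5 km


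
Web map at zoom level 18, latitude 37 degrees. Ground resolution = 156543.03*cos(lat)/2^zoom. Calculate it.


res = 156543.03 * cos(37) / 2^18 = 156543.03 * 0.79863551 / 262144 = 0.48 m/pixel

0.48 m/pixel


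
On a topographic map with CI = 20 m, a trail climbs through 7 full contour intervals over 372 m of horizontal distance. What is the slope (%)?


elevation change = 7 * 20 = 140 m
slope = 140 / 372 * 100 = 37.6%

37.6%


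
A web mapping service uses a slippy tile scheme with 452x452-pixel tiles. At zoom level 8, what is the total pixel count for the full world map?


tiles per axis = 2^8 = 256
total tiles = 256^2 = 65536
pixels per axis = 256 * 452 = 115712
total pixels = 115712^2 = 13389266944

13389266944 pixels


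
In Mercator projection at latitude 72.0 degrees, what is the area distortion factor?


area_distortion = 1/cos^2(72.0) = 10.472

10.472


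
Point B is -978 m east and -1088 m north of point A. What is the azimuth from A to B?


az = atan2(-978, -1088) = -138.0 deg
adjusted to 0-360: 222.0 degrees

222.0 degrees


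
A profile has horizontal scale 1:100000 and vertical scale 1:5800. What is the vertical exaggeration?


VE = horizontal_scale / vertical_scale = 100000 / 5800 ≈ 17.2

17.2x


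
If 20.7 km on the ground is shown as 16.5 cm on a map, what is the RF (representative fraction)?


ground = 20.7 km = 2070000 cm; RF denominator = ground / map = 2070000 / 16.5 ≈ 125455; RF = 1:125455

1:125455


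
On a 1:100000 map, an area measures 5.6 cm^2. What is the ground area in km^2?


ground_area = 5.6 * (100000/100)^2 = 5600000.0 m^2 = 5.6 km^2

5.6 km^2


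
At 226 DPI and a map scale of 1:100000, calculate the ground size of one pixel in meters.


pixel_cm = 2.54 / 226 ≈ 0.011239 cm
ground = pixel_cm * 100000 / 100 = 2.54 * 100000 / (226 * 100) = 254000 / 22600 ≈ 11.24 m

11.24 m


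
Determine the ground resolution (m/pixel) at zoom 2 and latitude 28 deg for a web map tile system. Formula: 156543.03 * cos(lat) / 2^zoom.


res = 156543.03 * cos(28) / 2^2 = 156543.03 * 0.88294759 / 4 = 34554.82 m/pixel

34554.82 m/pixel


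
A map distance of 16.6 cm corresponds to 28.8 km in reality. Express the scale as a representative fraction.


ground = 28.8 km = 2880000 cm; RF denominator = ground / map = 2880000 / 16.6 ≈ 173494; RF = 1:173494

1:173494


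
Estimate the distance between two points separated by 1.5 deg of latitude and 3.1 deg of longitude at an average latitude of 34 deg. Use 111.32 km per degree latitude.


dlat_km = 1.5 * 111.32 = 166.98
dlon_km = 3.1 * 111.32 * cos(34) ≈ 286.094
dist = sqrt(166.98^2 + 286.094^2) ≈ 331.3 km

331.3 km


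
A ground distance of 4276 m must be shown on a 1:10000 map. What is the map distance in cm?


map_cm = 4276 * 100 / 10000 = 42.76 cm

42.76 cm


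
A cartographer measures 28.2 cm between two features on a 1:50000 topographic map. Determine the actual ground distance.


ground = 28.2 cm * 50000 / 100 = 14100.0 m = 14.1 km

14.1 km


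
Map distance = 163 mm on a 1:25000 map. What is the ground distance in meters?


ground = 163 mm * 25000 / 1000 = 4075.0 m

4075.0 m


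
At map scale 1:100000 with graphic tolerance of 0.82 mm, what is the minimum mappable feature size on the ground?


ground = 0.82 mm * 100000 / 1000 = 82.0 m

82.0 m


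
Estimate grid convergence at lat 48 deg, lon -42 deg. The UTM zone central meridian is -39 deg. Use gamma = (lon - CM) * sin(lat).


gamma = (-42 - -39) * sin(48) = -3 * 0.743145 = -2.229 degrees

-2.229 degrees


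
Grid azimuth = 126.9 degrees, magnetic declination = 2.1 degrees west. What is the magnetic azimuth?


magnetic azimuth = grid azimuth - declination (east +ve)
mag_az = 126.9 - -2.1 = 129.0 degrees

129.0 degrees


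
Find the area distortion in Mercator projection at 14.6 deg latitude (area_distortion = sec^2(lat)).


area_distortion = 1/cos^2(14.6) = 1.068

1.068


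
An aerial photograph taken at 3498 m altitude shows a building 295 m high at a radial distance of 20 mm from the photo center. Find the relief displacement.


d = h * r / H = 295 * 20 / 3498 = 1.69 mm

1.69 mm


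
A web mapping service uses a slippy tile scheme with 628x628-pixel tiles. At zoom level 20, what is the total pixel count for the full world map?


tiles per axis = 2^20 = 1048576
total tiles = 1048576^2 = 1099511627776
pixels per axis = 1048576 * 628 = 658505728
total pixels = 658505728^2 = 433629793808809984

433629793808809984 pixels


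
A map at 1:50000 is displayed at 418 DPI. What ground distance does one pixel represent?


pixel_cm = 2.54 / 418 ≈ 0.006077 cm
ground = pixel_cm * 50000 / 100 = 2.54 * 50000 / (418 * 100) = 127000 / 41800 ≈ 3.04 m

3.04 m


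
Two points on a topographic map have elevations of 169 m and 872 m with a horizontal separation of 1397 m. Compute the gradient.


gradient = (872 - 169) / 1397 = 703 / 1397 = 0.5032

0.5032


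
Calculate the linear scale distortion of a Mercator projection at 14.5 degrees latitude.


SF = 1 / cos(14.5) = 1 / 0.968148 = 1.033

1.033


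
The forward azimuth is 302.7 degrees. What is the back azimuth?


back azimuth = (302.7 + 180) mod 360 = 122.7 degrees

122.7 degrees


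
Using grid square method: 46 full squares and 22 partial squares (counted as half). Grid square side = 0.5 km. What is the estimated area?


effective squares = 46 + 22 * 0.5 = 57.0
area = 57.0 * 0.25 = 14.25 km^2

14.25 km^2


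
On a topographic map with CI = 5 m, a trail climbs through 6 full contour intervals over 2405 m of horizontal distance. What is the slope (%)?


elevation change = 6 * 5 = 30 m
slope = 30 / 2405 * 100 = 1.2%

1.2%


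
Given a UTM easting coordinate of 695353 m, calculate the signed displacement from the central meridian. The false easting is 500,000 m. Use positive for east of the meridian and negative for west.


displacement = 695353 - 500000 = 195353 m

195353 m


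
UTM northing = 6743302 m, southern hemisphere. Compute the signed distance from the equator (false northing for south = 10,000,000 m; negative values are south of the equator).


For southern: actual = 6743302 - 10000000 = -3256698 m

-3256698 m


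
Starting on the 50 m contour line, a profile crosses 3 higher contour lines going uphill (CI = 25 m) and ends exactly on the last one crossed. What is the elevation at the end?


elevation = 50 + 3 * 25 = 125 m

125 m


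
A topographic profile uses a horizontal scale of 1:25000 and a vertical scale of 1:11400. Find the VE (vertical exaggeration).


VE = horizontal_scale / vertical_scale = 25000 / 11400 ≈ 2.2

2.2x


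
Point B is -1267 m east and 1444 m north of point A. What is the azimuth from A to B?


az = atan2(-1267, 1444) = -41.3 deg
adjusted to 0-360: 318.7 degrees

318.7 degrees


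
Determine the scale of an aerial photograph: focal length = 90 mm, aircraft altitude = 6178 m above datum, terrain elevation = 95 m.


scale = f / (H - h) = 90 mm / 6083 m = 90 / 6083000 = 1:67589

1:67589


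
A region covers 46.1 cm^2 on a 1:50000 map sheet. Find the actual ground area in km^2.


ground_area = 46.1 * (50000/100)^2 = 11525000.0 m^2 = 11.525 km^2

11.525 km^2


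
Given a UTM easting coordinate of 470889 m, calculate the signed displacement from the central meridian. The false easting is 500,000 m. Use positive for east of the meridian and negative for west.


displacement = 470889 - 500000 = -29111 m

-29111 m


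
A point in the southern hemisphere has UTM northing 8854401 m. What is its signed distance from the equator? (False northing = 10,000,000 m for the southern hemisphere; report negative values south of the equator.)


For southern: actual = 8854401 - 10000000 = -1145599 m

-1145599 m


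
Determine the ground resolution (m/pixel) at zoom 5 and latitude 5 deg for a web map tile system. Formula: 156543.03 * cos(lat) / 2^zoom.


res = 156543.03 * cos(5) / 2^5 = 156543.03 * 0.9961947 / 32 = 4873.35 m/pixel

4873.35 m/pixel


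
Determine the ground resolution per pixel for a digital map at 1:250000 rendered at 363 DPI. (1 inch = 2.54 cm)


pixel_cm = 2.54 / 363 ≈ 0.006997 cm
ground = pixel_cm * 250000 / 100 = 2.54 * 250000 / (363 * 100) = 635000 / 36300 ≈ 17.49 m

17.49 m


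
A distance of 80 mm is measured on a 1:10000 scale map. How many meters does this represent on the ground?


ground = 80 mm * 10000 / 1000 = 800.0 m

800.0 m


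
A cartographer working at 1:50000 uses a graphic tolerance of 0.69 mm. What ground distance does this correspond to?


ground = 0.69 mm * 50000 / 1000 = 34.5 m

34.5 m


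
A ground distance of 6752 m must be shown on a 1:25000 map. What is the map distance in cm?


map_cm = 6752 * 100 / 25000 = 27.008 cm ≈ 27.01 cm

27.01 cm


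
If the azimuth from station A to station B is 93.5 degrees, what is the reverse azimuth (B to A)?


back azimuth = (93.5 + 180) mod 360 = 273.5 degrees

273.5 degrees


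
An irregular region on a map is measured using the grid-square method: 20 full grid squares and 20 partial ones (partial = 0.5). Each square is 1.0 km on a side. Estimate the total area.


effective squares = 20 + 20 * 0.5 = 30.0
area = 30.0 * 1.0 = 30.0 km^2

30.0 km^2


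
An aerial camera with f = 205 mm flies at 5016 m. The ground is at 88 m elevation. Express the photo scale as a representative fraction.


scale = f / (H - h) = 205 mm / 4928 m = 205 / 4928000 = 1:24039

1:24039


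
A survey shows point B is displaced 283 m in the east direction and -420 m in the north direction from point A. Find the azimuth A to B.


az = atan2(283, -420) = 146.0 deg
adjusted to 0-360: 146.0 degrees

146.0 degrees


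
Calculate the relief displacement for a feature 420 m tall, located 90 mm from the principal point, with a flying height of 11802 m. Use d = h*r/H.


d = h * r / H = 420 * 90 / 11802 = 3.2 mm

3.2 mm


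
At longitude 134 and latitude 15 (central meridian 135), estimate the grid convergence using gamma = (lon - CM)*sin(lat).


gamma = (134 - 135) * sin(15) = -1 * 0.258819 = -0.259 degrees

-0.259 degrees


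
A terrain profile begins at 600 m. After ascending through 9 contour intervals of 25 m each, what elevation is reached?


elevation = 600 + 9 * 25 = 825 m

825 m


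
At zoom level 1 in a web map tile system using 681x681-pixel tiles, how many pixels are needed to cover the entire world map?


tiles per axis = 2^1 = 2
total tiles = 2^2 = 4
pixels per axis = 2 * 681 = 1362
total pixels = 1362^2 = 1855044

1855044 pixels


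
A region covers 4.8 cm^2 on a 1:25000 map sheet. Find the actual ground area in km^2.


ground_area = 4.8 * (25000/100)^2 = 300000.0 m^2 = 0.3 km^2

0.3 km^2


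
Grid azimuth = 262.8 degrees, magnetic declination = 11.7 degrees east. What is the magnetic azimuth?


magnetic azimuth = grid azimuth - declination (east +ve)
mag_az = 262.8 - 11.7 = 251.1 degrees

251.1 degrees


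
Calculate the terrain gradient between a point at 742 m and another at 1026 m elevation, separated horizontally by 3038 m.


gradient = (1026 - 742) / 3038 = 284 / 3038 = 0.0935

0.0935


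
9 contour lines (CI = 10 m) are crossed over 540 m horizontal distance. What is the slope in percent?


elevation change = 9 * 10 = 90 m
slope = 90 / 540 * 100 = 16.7%

16.7%


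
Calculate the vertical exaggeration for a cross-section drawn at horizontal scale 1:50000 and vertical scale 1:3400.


VE = horizontal_scale / vertical_scale = 50000 / 3400 ≈ 14.7

14.7x
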